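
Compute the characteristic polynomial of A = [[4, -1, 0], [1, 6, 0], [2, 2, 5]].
χ_A(x) = (x - 5)^3

xI - A = [[x - 4, 1, 0], [-1, x - 6, 0], [-2, -2, x - 5]].

Expanding det(xI - A) along the first row:
det(xI - A) = + (x - 4)·det([[x - 6, 0], [-2, x - 5]]) - (1)·det([[-1, 0], [-2, x - 5]]) + (0)·det([[-1, x - 6], [-2, -2]]).

Evaluating gives χ_A(x) = x^3 - 15x^2 + 75x - 125 = (x - 5)^3.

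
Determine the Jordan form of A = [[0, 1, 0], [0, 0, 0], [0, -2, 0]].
J = [[0, 1, 0], [0, 0, 0], [0, 0, 0]]

The characteristic polynomial is det(xI - A) = x^3, so the eigenvalues are 0 (algebraic multiplicity 3).

For λ = 0: rank(A) = 1, rank(A^2) = 0. The eigenspace has dimension 3 - 1 = 2, so there are 2 Jordan blocks; the rank sequence gives block sizes [2, 1].

Assembling the blocks gives the Jordan form J above.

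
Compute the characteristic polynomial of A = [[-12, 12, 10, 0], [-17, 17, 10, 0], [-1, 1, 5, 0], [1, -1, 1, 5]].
xI - A = [[x + 12, -12, -10, 0], [17, x - 17, -10, 0], [1, -1, x - 5, 0], [-1, 1, -1, x - 5]].

Expanding det(xI - A) along the first row:
det(xI - A) = + (x + 12)·det([[x - 17, -10, 0], [-1, x - 5, 0], [1, -1, x - 5]]) - (-12)·det([[17, -10, 0], [1, x - 5, 0], [-1, -1, x - 5]]) + (-10)·det([[17, x - 17, 0], [1, -1, 0], [-1, 1, x - 5]]) - (0)·det([[17, x - 17, -10], [1, -1, x - 5], [-1, 1, -1]]).

Evaluating gives χ_A(x) = x^4 - 15x^3 + 75x^2 - 125x = x(x - 5)^3.

χ_A(x) = x(x - 5)^3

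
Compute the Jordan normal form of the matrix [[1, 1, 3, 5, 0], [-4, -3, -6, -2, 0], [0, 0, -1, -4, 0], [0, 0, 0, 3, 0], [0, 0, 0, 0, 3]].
The characteristic polynomial is det(xI - A) = (x - 3)^2(x + 1)^3, so the eigenvalues are -1 (algebraic multiplicity 3), 3 (algebraic multiplicity 2).

For λ = -1: rank(A + I) = 3, rank((A + I)^2) = 2. The eigenspace has dimension 5 - 3 = 2, so there are 2 Jordan blocks; the rank sequence gives block sizes [2, 1].

For λ = 3: rank(A - 3I) = 3. The eigenspace has dimension 5 - 3 = 2, so there are 2 Jordan blocks; the rank sequence gives block sizes [1, 1].

Assembling the blocks gives the Jordan form J above.

J = [[-1, 1, 0, 0, 0], [0, -1, 0, 0, 0], [0, 0, -1, 0, 0], [0, 0, 0, 3, 0], [0, 0, 0, 0, 3]]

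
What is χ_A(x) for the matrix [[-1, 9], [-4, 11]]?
χ_A(x) = (x - 5)^2

xI - A = [[x + 1, -9], [4, x - 11]].

Expanding det(xI - A) along the first row:
det(xI - A) = + (x + 1)·det([[x - 11]]) - (-9)·det([[4]]).

Evaluating gives χ_A(x) = x^2 - 10x + 25 = (x - 5)^2.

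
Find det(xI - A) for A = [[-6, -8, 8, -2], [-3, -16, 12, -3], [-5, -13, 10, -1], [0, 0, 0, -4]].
xI - A = [[x + 6, 8, -8, 2], [3, x + 16, -12, 3], [5, 13, x - 10, 1], [0, 0, 0, x + 4]].

Expanding det(xI - A) along the first row:
det(xI - A) = + (x + 6)·det([[x + 16, -12, 3], [13, x - 10, 1], [0, 0, x + 4]]) - (8)·det([[3, -12, 3], [5, x - 10, 1], [0, 0, x + 4]]) + (-8)·det([[3, x + 16, 3], [5, 13, 1], [0, 0, x + 4]]) - (2)·det([[3, x + 16, -12], [5, 13, x - 10], [0, 0, 0]]).

Evaluating gives χ_A(x) = x^4 + 16x^3 + 96x^2 + 256x + 256 = (x + 4)^4.

χ_A(x) = (x + 4)^4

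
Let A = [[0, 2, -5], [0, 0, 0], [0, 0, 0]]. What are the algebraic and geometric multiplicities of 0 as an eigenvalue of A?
The characteristic polynomial is x^3, so the factor x appears with exponent 3: the algebraic multiplicity is 3.

rank(A) = 1, so the eigenspace has dimension 3 - 1 = 2: the geometric multiplicity is 2.

Since 2 < 3, A is not diagonalizable.

algebraic multiplicity 3, geometric multiplicity 2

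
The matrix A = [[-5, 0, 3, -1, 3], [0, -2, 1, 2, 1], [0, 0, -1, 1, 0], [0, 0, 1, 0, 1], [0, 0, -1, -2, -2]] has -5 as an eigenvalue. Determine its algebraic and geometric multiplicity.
The characteristic polynomial is (x + 1)^3(x + 2)(x + 5), so the factor x + 5 appears with exponent 1: the algebraic multiplicity is 1.

rank(A + 5I) = 4, so the eigenspace has dimension 5 - 4 = 1: the geometric multiplicity is 1.

algebraic multiplicity 1, geometric multiplicity 1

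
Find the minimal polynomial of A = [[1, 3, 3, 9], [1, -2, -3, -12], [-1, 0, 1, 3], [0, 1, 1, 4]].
The characteristic polynomial factors as (x - 1)^4. The minimal polynomial is ∏(x - λ)^{k_λ} where k_λ is the size of the largest Jordan block at λ.

For λ = 1: rank(A - I) = 2, and the largest Jordan block has size 2 (the smallest k with rank((A - I)^k) = rank((A - I)^(k+1))).

So m_A(x) = (x - 1)^2.

m_A(x) = (x - 1)^2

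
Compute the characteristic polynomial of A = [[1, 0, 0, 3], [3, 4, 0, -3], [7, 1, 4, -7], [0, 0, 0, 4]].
xI - A = [[x - 1, 0, 0, -3], [-3, x - 4, 0, 3], [-7, -1, x - 4, 7], [0, 0, 0, x - 4]].

Expanding det(xI - A) along the first row:
det(xI - A) = + (x - 1)·det([[x - 4, 0, 3], [-1, x - 4, 7], [0, 0, x - 4]]) - (0)·det([[-3, 0, 3], [-7, x - 4, 7], [0, 0, x - 4]]) + (0)·det([[-3, x - 4, 3], [-7, -1, 7], [0, 0, x - 4]]) - (-3)·det([[-3, x - 4, 0], [-7, -1, x - 4], [0, 0, 0]]).

Evaluating gives χ_A(x) = x^4 - 13x^3 + 60x^2 - 112x + 64 = (x - 4)^3(x - 1).

χ_A(x) = (x - 4)^3(x - 1)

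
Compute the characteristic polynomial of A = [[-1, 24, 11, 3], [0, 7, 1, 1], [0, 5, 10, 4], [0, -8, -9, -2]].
χ_A(x) = (x - 5)^3(x + 1)

xI - A = [[x + 1, -24, -11, -3], [0, x - 7, -1, -1], [0, -5, x - 10, -4], [0, 8, 9, x + 2]].

Expanding det(xI - A) along the first row:
det(xI - A) = + (x + 1)·det([[x - 7, -1, -1], [-5, x - 10, -4], [8, 9, x + 2]]) - (-24)·det([[0, -1, -1], [0, x - 10, -4], [0, 9, x + 2]]) + (-11)·det([[0, x - 7, -1], [0, -5, -4], [0, 8, x + 2]]) - (-3)·det([[0, x - 7, -1], [0, -5, x - 10], [0, 8, 9]]).

Evaluating gives χ_A(x) = x^4 - 14x^3 + 60x^2 - 50x - 125 = (x - 5)^3(x + 1).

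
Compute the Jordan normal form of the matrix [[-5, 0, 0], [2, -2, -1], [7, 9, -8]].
J = [[-5, 1, 0], [0, -5, 1], [0, 0, -5]]

The characteristic polynomial is det(xI - A) = (x + 5)^3, so the eigenvalues are -5 (algebraic multiplicity 3).

For λ = -5: rank(A + 5I) = 2, rank((A + 5I)^2) = 1, rank((A + 5I)^3) = 0. The eigenspace has dimension 3 - 2 = 1, so there is 1 Jordan block; the rank sequence gives block sizes [3].

Assembling the blocks gives the Jordan form J above.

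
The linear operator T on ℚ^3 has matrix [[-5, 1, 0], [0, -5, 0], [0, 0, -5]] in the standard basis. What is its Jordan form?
The characteristic polynomial is det(xI - A) = (x + 5)^3, so the eigenvalues are -5 (algebraic multiplicity 3).

For λ = -5: rank(A + 5I) = 1, rank((A + 5I)^2) = 0. The eigenspace has dimension 3 - 1 = 2, so there are 2 Jordan blocks; the rank sequence gives block sizes [2, 1].

Assembling the blocks gives the Jordan form J above.

J = [[-5, 1, 0], [0, -5, 0], [0, 0, -5]]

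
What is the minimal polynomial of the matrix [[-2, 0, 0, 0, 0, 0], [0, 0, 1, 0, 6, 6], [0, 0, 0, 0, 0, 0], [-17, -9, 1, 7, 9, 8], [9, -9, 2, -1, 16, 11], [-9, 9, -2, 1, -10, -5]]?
m_A(x) = x^2(x - 6)^3(x + 2)

The characteristic polynomial factors as x^2(x - 6)^3(x + 2). The minimal polynomial is ∏(x - λ)^{k_λ} where k_λ is the size of the largest Jordan block at λ.

For λ = -2: rank(A + 2I) = 5, and the largest Jordan block has size 1 (the smallest k with rank((A + 2I)^k) = rank((A + 2I)^(k+1))).
For λ = 0: rank(A) = 5, and the largest Jordan block has size 2 (the smallest k with rank(A^k) = rank(A^(k+1))).
For λ = 6: rank(A - 6I) = 5, and the largest Jordan block has size 3 (the smallest k with rank((A - 6I)^k) = rank((A - 6I)^(k+1))).

So m_A(x) = x^2(x - 6)^3(x + 2).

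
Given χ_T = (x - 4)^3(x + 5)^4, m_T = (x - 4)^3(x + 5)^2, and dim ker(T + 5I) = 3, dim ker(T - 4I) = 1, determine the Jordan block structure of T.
λ = -5: algebraic multiplicity 4 (exponent in χ_T), largest block size 2 (exponent in m_T), 3 blocks (geometric multiplicity). These force block sizes [2, 1, 1].
λ = 4: algebraic multiplicity 3 (exponent in χ_T), largest block size 3 (exponent in m_T), 1 block (geometric multiplicity). This forces block sizes [3].

Jordan blocks: (-5, 2), (-5, 1), (-5, 1), (4, 3)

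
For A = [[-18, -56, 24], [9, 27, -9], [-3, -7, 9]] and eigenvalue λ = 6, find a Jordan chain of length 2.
We seek v_1 ∈ ker((A - 6I)^2) \ ker(A - 6I), then set v_{i+1} = (A - 6I) v_i.

One such chain is v_1 = [[21, -8, 2]]^T, v_2 = [[-8, 3, -1]]^T. Check: (A - 6I) v_2 = [[0, 0, 0]]^T = 0.

v_1 = [[21, -8, 2]]^T, v_2 = [[-8, 3, -1]]^T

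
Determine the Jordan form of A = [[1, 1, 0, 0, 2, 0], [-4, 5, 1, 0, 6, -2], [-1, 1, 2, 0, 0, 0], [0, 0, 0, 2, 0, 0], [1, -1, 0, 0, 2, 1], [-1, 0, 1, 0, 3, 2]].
J = [[2, 1, 0, 0, 0, 0], [0, 2, 1, 0, 0, 0], [0, 0, 2, 0, 0, 0], [0, 0, 0, 2, 0, 0], [0, 0, 0, 0, 3, 1], [0, 0, 0, 0, 0, 3]]

The characteristic polynomial is det(xI - A) = (x - 3)^2(x - 2)^4, so the eigenvalues are 2 (algebraic multiplicity 4), 3 (algebraic multiplicity 2).

For λ = 2: rank(A - 2I) = 4, rank((A - 2I)^2) = 3, rank((A - 2I)^3) = 2. The eigenspace has dimension 6 - 4 = 2, so there are 2 Jordan blocks; the rank sequence gives block sizes [3, 1].

For λ = 3: rank(A - 3I) = 5, rank((A - 3I)^2) = 4. The eigenspace has dimension 6 - 5 = 1, so there is 1 Jordan block; the rank sequence gives block sizes [2].

Assembling the blocks gives the Jordan form J above.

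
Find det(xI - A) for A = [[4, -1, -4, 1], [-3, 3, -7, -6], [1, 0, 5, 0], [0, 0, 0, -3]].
χ_A(x) = (x - 4)^3(x + 3)

xI - A = [[x - 4, 1, 4, -1], [3, x - 3, 7, 6], [-1, 0, x - 5, 0], [0, 0, 0, x + 3]].

Expanding det(xI - A) along the first row:
det(xI - A) = + (x - 4)·det([[x - 3, 7, 6], [0, x - 5, 0], [0, 0, x + 3]]) - (1)·det([[3, 7, 6], [-1, x - 5, 0], [0, 0, x + 3]]) + (4)·det([[3, x - 3, 6], [-1, 0, 0], [0, 0, x + 3]]) - (-1)·det([[3, x - 3, 7], [-1, 0, x - 5], [0, 0, 0]]).

Evaluating gives χ_A(x) = x^4 - 9x^3 + 12x^2 + 80x - 192 = (x - 4)^3(x + 3).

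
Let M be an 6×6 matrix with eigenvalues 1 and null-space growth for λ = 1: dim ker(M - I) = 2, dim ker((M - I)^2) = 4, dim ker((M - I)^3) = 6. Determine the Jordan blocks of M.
λ = 1: successive nullity increments [2, 2, 2] count blocks of size ≥ k; block sizes are [3, 3].

Jordan blocks: (1, 3), (1, 3)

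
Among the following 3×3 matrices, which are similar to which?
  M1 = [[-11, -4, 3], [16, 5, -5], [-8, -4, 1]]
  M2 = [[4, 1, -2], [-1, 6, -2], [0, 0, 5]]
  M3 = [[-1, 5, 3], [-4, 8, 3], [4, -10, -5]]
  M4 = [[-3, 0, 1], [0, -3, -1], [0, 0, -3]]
Characteristic polynomials: χ_{M1} = (x + 1)^2(x + 3), χ_{M2} = (x - 5)^3, χ_{M3} = (x - 3)(x - 1)(x + 2), χ_{M4} = (x + 3)^3.

{M1}: invariant factors (x + 1)^2(x + 3).

{M2}: invariant factors x - 5, (x - 5)^2.

{M3}: invariant factors (x - 3)(x - 1)(x + 2).

{M4}: invariant factors x + 3, (x + 3)^2.

Matrices are similar if and only if their invariant-factor lists agree; the partition into similarity classes is {M1}, {M2}, {M3}, {M4}.

4 classes: {M1}, {M2}, {M3}, {M4}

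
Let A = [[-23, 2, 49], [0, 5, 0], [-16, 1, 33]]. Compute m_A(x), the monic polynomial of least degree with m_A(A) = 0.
m_A(x) = (x - 5)^3

The characteristic polynomial factors as (x - 5)^3. The minimal polynomial is ∏(x - λ)^{k_λ} where k_λ is the size of the largest Jordan block at λ.

For λ = 5: rank(A - 5I) = 2, and the largest Jordan block has size 3 (the smallest k with rank((A - 5I)^k) = rank((A - 5I)^(k+1))).

So m_A(x) = (x - 5)^3.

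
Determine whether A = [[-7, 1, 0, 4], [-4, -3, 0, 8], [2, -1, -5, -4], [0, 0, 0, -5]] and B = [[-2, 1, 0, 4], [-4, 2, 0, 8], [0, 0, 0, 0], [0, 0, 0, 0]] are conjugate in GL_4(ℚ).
trace(A) = -20 but trace(B) = 0. The trace is a similarity invariant, so A and B are not similar.

No.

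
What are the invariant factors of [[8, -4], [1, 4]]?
The Jordan structure of A has elementary divisors (x - 6)^2. Arranging the block sizes at each eigenvalue in decreasing order and taking row products gives the invariant factors.

Invariant factors (smallest first, each dividing the next): (x - 6)^2.

Check: the last factor (x - 6)^2 is the minimal polynomial, and the product (x - 6)^2 is the characteristic polynomial.

(x - 6)^2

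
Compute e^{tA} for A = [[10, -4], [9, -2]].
A has Jordan form J = [[4, 1], [0, 4]] with A = PJP^{-1}, so e^{tA} = P e^{tJ} P^{-1}.

For a Jordan block J_k(λ), e^{tJ_k(λ)} = e^{λt} · (I + tN + t^2 N^2/2! + ... + t^{k-1} N^{k-1}/(k-1)!) where N is the nilpotent superdiagonal part.

Assembling the blocks and conjugating back gives the entries of e^{tA} as shown above.

e^{tA} = [[(6*t + 1)*e^{4*t}, -4*t*e^{4*t}], [9*t*e^{4*t}, (1 - 6*t)*e^{4*t}]]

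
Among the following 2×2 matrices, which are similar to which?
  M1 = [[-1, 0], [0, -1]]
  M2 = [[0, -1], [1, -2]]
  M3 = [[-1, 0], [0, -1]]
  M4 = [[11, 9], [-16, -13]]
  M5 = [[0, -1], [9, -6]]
Characteristic polynomials: χ_{M1} = (x + 1)^2, χ_{M2} = (x + 1)^2, χ_{M3} = (x + 1)^2, χ_{M4} = (x + 1)^2, χ_{M5} = (x + 3)^2.

{M1, M3}: invariant factors x + 1, x + 1.

{M2, M4}: invariant factors (x + 1)^2.

{M5}: invariant factors (x + 3)^2.

Matrices are similar if and only if their invariant-factor lists agree; the partition into similarity classes is {M1, M3}, {M2, M4}, {M5}.

3 classes: {M1, M3}, {M2, M4}, {M5}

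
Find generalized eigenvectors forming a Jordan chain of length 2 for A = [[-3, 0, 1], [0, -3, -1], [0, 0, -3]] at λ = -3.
We seek v_1 ∈ ker((A + 3I)^2) \ ker(A + 3I), then set v_{i+1} = (A + 3I) v_i.

One such chain is v_1 = [[2, 1, 1]]^T, v_2 = [[1, -1, 0]]^T. Check: (A + 3I) v_2 = [[0, 0, 0]]^T = 0.

v_1 = [[2, 1, 1]]^T, v_2 = [[1, -1, 0]]^T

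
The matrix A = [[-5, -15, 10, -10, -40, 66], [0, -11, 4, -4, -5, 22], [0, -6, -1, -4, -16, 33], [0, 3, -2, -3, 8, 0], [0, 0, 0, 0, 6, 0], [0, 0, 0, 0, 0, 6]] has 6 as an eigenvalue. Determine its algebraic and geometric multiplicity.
The characteristic polynomial is (x - 6)^2(x + 5)^4, so the factor x - 6 appears with exponent 2: the algebraic multiplicity is 2.

rank(A - 6I) = 4, so the eigenspace has dimension 6 - 4 = 2: the geometric multiplicity is 2.

algebraic multiplicity 2, geometric multiplicity 2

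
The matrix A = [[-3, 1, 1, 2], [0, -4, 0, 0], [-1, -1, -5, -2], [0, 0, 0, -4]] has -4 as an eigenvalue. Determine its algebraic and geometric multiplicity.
The characteristic polynomial is (x + 4)^4, so the factor x + 4 appears with exponent 4: the algebraic multiplicity is 4.

rank(A + 4I) = 1, so the eigenspace has dimension 4 - 1 = 3: the geometric multiplicity is 3.

Since 3 < 4, A is not diagonalizable.

algebraic multiplicity 4, geometric multiplicity 3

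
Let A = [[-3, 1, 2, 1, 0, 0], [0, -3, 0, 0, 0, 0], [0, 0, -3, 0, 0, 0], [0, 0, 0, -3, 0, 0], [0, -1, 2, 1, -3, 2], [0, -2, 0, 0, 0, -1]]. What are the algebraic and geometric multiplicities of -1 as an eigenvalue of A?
algebraic multiplicity 1, geometric multiplicity 1

The characteristic polynomial is (x + 1)(x + 3)^5, so the factor x + 1 appears with exponent 1: the algebraic multiplicity is 1.

rank(A + I) = 5, so the eigenspace has dimension 6 - 5 = 1: the geometric multiplicity is 1.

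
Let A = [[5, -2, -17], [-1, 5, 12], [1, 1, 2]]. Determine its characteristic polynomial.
χ_A(x) = (x - 4)^3

xI - A = [[x - 5, 2, 17], [1, x - 5, -12], [-1, -1, x - 2]].

Expanding det(xI - A) along the first row:
det(xI - A) = + (x - 5)·det([[x - 5, -12], [-1, x - 2]]) - (2)·det([[1, -12], [-1, x - 2]]) + (17)·det([[1, x - 5], [-1, -1]]).

Evaluating gives χ_A(x) = x^3 - 12x^2 + 48x - 64 = (x - 4)^3.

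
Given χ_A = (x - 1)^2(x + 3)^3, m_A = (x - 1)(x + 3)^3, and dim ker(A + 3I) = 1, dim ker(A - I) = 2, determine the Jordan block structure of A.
Jordan blocks: (-3, 3), (1, 1), (1, 1)

λ = -3: algebraic multiplicity 3 (exponent in χ_A), largest block size 3 (exponent in m_A), 1 block (geometric multiplicity). This forces block sizes [3].
λ = 1: algebraic multiplicity 2 (exponent in χ_A), largest block size 1 (exponent in m_A), 2 blocks (geometric multiplicity). These force block sizes [1, 1].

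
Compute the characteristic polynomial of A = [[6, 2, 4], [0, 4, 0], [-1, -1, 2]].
xI - A = [[x - 6, -2, -4], [0, x - 4, 0], [1, 1, x - 2]].

Expanding det(xI - A) along the first row:
det(xI - A) = + (x - 6)·det([[x - 4, 0], [1, x - 2]]) - (-2)·det([[0, 0], [1, x - 2]]) + (-4)·det([[0, x - 4], [1, 1]]).

Evaluating gives χ_A(x) = x^3 - 12x^2 + 48x - 64 = (x - 4)^3.

χ_A(x) = (x - 4)^3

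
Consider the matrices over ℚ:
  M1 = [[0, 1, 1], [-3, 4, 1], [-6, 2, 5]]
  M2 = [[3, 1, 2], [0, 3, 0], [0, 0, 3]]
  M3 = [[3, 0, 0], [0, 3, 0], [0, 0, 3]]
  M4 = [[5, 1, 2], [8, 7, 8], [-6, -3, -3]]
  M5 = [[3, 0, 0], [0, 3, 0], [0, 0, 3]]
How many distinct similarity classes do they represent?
Characteristic polynomials: χ_{M1} = (x - 3)^3, χ_{M2} = (x - 3)^3, χ_{M3} = (x - 3)^3, χ_{M4} = (x - 3)^3, χ_{M5} = (x - 3)^3.

{M1, M2, M4}: invariant factors x - 3, (x - 3)^2.

{M3, M5}: invariant factors x - 3, x - 3, x - 3.

Matrices are similar if and only if their invariant-factor lists agree; the partition into similarity classes is {M1, M2, M4}, {M3, M5}.

2 classes: {M1, M2, M4}, {M3, M5}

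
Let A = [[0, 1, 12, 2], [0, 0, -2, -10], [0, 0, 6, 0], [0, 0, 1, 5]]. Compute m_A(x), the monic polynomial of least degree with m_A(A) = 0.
m_A(x) = x^2(x - 6)(x - 5)

The characteristic polynomial factors as x^2(x - 6)(x - 5). The minimal polynomial is ∏(x - λ)^{k_λ} where k_λ is the size of the largest Jordan block at λ.

For λ = 0: rank(A) = 3, and the largest Jordan block has size 2 (the smallest k with rank(A^k) = rank(A^(k+1))).
For λ = 5: rank(A - 5I) = 3, and the largest Jordan block has size 1 (the smallest k with rank((A - 5I)^k) = rank((A - 5I)^(k+1))).
For λ = 6: rank(A - 6I) = 3, and the largest Jordan block has size 1 (the smallest k with rank((A - 6I)^k) = rank((A - 6I)^(k+1))).

So m_A(x) = x^2(x - 6)(x - 5).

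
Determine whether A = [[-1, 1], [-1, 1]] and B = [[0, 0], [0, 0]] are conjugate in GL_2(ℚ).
Both have characteristic polynomial x^2, but the minimal polynomial of A is x^2 while the minimal polynomial of B is x. The minimal polynomial is a similarity invariant, so A and B are not similar.

No.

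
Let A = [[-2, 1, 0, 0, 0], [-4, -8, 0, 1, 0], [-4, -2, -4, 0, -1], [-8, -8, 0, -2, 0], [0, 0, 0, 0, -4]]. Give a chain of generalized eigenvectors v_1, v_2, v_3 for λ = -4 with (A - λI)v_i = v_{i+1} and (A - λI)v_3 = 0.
We seek v_1 ∈ ker((A + 4I)^3) \ ker((A + 4I)^2), then set v_{i+1} = (A + 4I) v_i.

One such chain is v_1 = [[0, 0, 1, 1, 0]]^T, v_2 = [[0, 1, 0, 2, 0]]^T, v_3 = [[1, -2, -2, -4, 0]]^T. Check: (A + 4I) v_3 = [[0, 0, 0, 0, 0]]^T = 0.

v_1 = [[0, 0, 1, 1, 0]]^T, v_2 = [[0, 1, 0, 2, 0]]^T, v_3 = [[1, -2, -2, -4, 0]]^T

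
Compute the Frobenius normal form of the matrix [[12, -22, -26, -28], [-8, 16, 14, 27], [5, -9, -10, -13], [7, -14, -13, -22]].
R = [[0, 0, 0, -4], [1, 0, 0, -5], [0, 1, 0, -1], [0, 0, 1, -4]]

The invariant factors of A (the non-unit diagonal entries of the Smith normal form of xI - A over ℚ[x]) are (x + 4)(x^3 + x + 1), each dividing the next. The characteristic polynomial is their product, (x + 4)(x^3 + x + 1).

The rational canonical form is the block-diagonal matrix of companion matrices C(f_i):
R = [[0, 0, 0, -4], [1, 0, 0, -5], [0, 1, 0, -1], [0, 0, 1, -4]].

Note the characteristic polynomial does not split into linear factors over ℚ, so A has no Jordan form over ℚ; the rational canonical form exists over any field.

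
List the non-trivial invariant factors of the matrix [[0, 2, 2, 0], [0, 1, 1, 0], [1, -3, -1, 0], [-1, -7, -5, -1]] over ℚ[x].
x^3(x + 1)

The Jordan structure of A has elementary divisors (x + 1), x^3. Arranging the block sizes at each eigenvalue in decreasing order and taking row products gives the invariant factors.

Invariant factors (smallest first, each dividing the next): x^3(x + 1).

Check: the last factor x^3(x + 1) is the minimal polynomial, and the product x^3(x + 1) is the characteristic polynomial.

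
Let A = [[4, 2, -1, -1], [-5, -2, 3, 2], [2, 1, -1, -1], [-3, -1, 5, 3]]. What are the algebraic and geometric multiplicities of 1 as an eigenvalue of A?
algebraic multiplicity 4, geometric multiplicity 2

The characteristic polynomial is (x - 1)^4, so the factor x - 1 appears with exponent 4: the algebraic multiplicity is 4.

rank(A - I) = 2, so the eigenspace has dimension 4 - 2 = 2: the geometric multiplicity is 2.

Since 2 < 4, A is not diagonalizable.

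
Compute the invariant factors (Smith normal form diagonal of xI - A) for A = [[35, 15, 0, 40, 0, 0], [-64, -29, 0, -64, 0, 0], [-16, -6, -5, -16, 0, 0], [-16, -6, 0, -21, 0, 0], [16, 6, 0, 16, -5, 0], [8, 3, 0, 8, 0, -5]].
The Jordan structure of A has elementary divisors (x + 5)^2, (x + 5), (x + 5), (x + 5), (x + 5). Arranging the block sizes at each eigenvalue in decreasing order and taking row products gives the invariant factors.

Invariant factors (smallest first, each dividing the next): x + 5, x + 5, x + 5, x + 5, (x + 5)^2.

Check: the last factor (x + 5)^2 is the minimal polynomial, and the product (x + 5)^6 is the characteristic polynomial.

x + 5, x + 5, x + 5, x + 5, (x + 5)^2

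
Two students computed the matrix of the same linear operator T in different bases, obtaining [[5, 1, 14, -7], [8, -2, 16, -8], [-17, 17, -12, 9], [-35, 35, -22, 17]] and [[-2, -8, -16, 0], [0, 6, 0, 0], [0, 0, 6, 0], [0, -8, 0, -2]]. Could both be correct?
No.

Both have characteristic polynomial (x - 6)^2(x + 2)^2, but the minimal polynomial of A is (x - 6)(x + 2)^2 while the minimal polynomial of B is (x - 6)(x + 2). The minimal polynomial is a similarity invariant, so A and B are not similar.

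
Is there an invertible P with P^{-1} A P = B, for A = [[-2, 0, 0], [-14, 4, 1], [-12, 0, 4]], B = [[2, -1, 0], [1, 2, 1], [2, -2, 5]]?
trace(A) = 6 but trace(B) = 9. The trace is a similarity invariant, so A and B are not similar.

No.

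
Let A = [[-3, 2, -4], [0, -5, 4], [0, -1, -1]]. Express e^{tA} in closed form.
A has Jordan form J = [[-3, 1, 0], [0, -3, 0], [0, 0, -3]] with A = PJP^{-1}, so e^{tA} = P e^{tJ} P^{-1}.

For a Jordan block J_k(λ), e^{tJ_k(λ)} = e^{λt} · (I + tN + t^2 N^2/2! + ... + t^{k-1} N^{k-1}/(k-1)!) where N is the nilpotent superdiagonal part.

Assembling the blocks and conjugating back gives the entries of e^{tA} as shown above.

e^{tA} = [[e^{-3*t}, 2*t*e^{-3*t}, -4*t*e^{-3*t}], [0, (1 - 2*t)*e^{-3*t}, 4*t*e^{-3*t}], [0, -t*e^{-3*t}, (2*t + 1)*e^{-3*t}]]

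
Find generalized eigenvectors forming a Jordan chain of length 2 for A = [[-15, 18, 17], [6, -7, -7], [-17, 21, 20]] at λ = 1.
We seek v_1 ∈ ker((A - I)^2) \ ker(A - I), then set v_{i+1} = (A - I) v_i.

One such chain is v_1 = [[2, -1, 3]]^T, v_2 = [[1, -1, 2]]^T. Check: (A - I) v_2 = [[0, 0, 0]]^T = 0.

v_1 = [[2, -1, 3]]^T, v_2 = [[1, -1, 2]]^T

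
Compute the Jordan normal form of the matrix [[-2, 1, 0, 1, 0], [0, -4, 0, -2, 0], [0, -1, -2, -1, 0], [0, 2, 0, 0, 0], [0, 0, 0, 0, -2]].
J = [[-2, 1, 0, 0, 0], [0, -2, 0, 0, 0], [0, 0, -2, 0, 0], [0, 0, 0, -2, 0], [0, 0, 0, 0, -2]]

The characteristic polynomial is det(xI - A) = (x + 2)^5, so the eigenvalues are -2 (algebraic multiplicity 5).

For λ = -2: rank(A + 2I) = 1, rank((A + 2I)^2) = 0. The eigenspace has dimension 5 - 1 = 4, so there are 4 Jordan blocks; the rank sequence gives block sizes [2, 1, 1, 1].

Assembling the blocks gives the Jordan form J above.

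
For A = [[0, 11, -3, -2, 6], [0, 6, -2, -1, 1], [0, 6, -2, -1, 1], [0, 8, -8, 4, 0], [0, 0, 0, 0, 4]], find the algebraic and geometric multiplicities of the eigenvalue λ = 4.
The characteristic polynomial is x^2(x - 4)^3, so the factor x - 4 appears with exponent 3: the algebraic multiplicity is 3.

rank(A - 4I) = 3, so the eigenspace has dimension 5 - 3 = 2: the geometric multiplicity is 2.

Since 2 < 3, A is not diagonalizable.

algebraic multiplicity 3, geometric multiplicity 2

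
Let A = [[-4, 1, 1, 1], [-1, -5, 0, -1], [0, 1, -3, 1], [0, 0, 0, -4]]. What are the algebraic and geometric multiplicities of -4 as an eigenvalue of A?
The characteristic polynomial is (x + 4)^4, so the factor x + 4 appears with exponent 4: the algebraic multiplicity is 4.

rank(A + 4I) = 2, so the eigenspace has dimension 4 - 2 = 2: the geometric multiplicity is 2.

Since 2 < 4, A is not diagonalizable.

algebraic multiplicity 4, geometric multiplicity 2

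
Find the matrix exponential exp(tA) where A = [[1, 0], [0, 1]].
e^{tA} = [[e^{t}, 0], [0, e^{t}]]

A has Jordan form J = [[1, 0], [0, 1]] with A = PJP^{-1}, so e^{tA} = P e^{tJ} P^{-1}.

For a Jordan block J_k(λ), e^{tJ_k(λ)} = e^{λt} · (I + tN + t^2 N^2/2! + ... + t^{k-1} N^{k-1}/(k-1)!) where N is the nilpotent superdiagonal part.

Assembling the blocks and conjugating back gives the entries of e^{tA} as shown above.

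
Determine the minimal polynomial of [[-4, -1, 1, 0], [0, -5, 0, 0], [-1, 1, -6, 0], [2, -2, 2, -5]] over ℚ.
The characteristic polynomial factors as (x + 5)^4. The minimal polynomial is ∏(x - λ)^{k_λ} where k_λ is the size of the largest Jordan block at λ.

For λ = -5: rank(A + 5I) = 1, and the largest Jordan block has size 2 (the smallest k with rank((A + 5I)^k) = rank((A + 5I)^(k+1))).

So m_A(x) = (x + 5)^2.

m_A(x) = (x + 5)^2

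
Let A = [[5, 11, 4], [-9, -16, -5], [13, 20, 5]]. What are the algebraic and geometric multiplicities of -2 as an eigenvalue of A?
algebraic multiplicity 3, geometric multiplicity 1

The characteristic polynomial is (x + 2)^3, so the factor x + 2 appears with exponent 3: the algebraic multiplicity is 3.

rank(A + 2I) = 2, so the eigenspace has dimension 3 - 2 = 1: the geometric multiplicity is 1.

Since 1 < 3, A is not diagonalizable.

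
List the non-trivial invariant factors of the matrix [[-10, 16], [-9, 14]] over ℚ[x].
(x - 2)^2

The Jordan structure of A has elementary divisors (x - 2)^2. Arranging the block sizes at each eigenvalue in decreasing order and taking row products gives the invariant factors.

Invariant factors (smallest first, each dividing the next): (x - 2)^2.

Check: the last factor (x - 2)^2 is the minimal polynomial, and the product (x - 2)^2 is the characteristic polynomial.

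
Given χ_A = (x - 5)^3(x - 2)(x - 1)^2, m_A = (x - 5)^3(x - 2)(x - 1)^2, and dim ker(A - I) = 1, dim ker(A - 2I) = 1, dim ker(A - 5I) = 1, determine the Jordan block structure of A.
Jordan blocks: (1, 2), (2, 1), (5, 3)

λ = 1: algebraic multiplicity 2 (exponent in χ_A), largest block size 2 (exponent in m_A), 1 block (geometric multiplicity). This forces block sizes [2].
λ = 2: algebraic multiplicity 1 (exponent in χ_A), largest block size 1 (exponent in m_A), 1 block (geometric multiplicity). This forces block sizes [1].
λ = 5: algebraic multiplicity 3 (exponent in χ_A), largest block size 3 (exponent in m_A), 1 block (geometric multiplicity). This forces block sizes [3].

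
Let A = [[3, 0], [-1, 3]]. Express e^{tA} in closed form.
e^{tA} = [[e^{3*t}, 0], [-t*e^{3*t}, e^{3*t}]]

A has Jordan form J = [[3, 1], [0, 3]] with A = PJP^{-1}, so e^{tA} = P e^{tJ} P^{-1}.

For a Jordan block J_k(λ), e^{tJ_k(λ)} = e^{λt} · (I + tN + t^2 N^2/2! + ... + t^{k-1} N^{k-1}/(k-1)!) where N is the nilpotent superdiagonal part.

Assembling the blocks and conjugating back gives the entries of e^{tA} as shown above.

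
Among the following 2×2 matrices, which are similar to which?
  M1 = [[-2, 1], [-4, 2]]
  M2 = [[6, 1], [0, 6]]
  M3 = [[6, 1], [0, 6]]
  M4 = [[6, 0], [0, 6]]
Characteristic polynomials: χ_{M1} = x^2, χ_{M2} = (x - 6)^2, χ_{M3} = (x - 6)^2, χ_{M4} = (x - 6)^2.

{M1}: invariant factors x^2.

{M2, M3}: invariant factors (x - 6)^2.

{M4}: invariant factors x - 6, x - 6.

Matrices are similar if and only if their invariant-factor lists agree; the partition into similarity classes is {M1}, {M2, M3}, {M4}.

3 classes: {M1}, {M2, M3}, {M4}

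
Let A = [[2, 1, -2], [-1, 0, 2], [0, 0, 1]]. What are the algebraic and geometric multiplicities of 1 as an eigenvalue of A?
The characteristic polynomial is (x - 1)^3, so the factor x - 1 appears with exponent 3: the algebraic multiplicity is 3.

rank(A - I) = 1, so the eigenspace has dimension 3 - 1 = 2: the geometric multiplicity is 2.

Since 2 < 3, A is not diagonalizable.

algebraic multiplicity 3, geometric multiplicity 2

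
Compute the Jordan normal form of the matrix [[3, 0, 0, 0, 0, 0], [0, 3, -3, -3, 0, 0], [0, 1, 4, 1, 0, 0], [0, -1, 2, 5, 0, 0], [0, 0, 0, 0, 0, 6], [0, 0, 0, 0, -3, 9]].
The characteristic polynomial is det(xI - A) = (x - 6)^2(x - 3)^4, so the eigenvalues are 3 (algebraic multiplicity 4), 6 (algebraic multiplicity 2).

For λ = 3: rank(A - 3I) = 3, rank((A - 3I)^2) = 2. The eigenspace has dimension 6 - 3 = 3, so there are 3 Jordan blocks; the rank sequence gives block sizes [2, 1, 1].

For λ = 6: rank(A - 6I) = 4. The eigenspace has dimension 6 - 4 = 2, so there are 2 Jordan blocks; the rank sequence gives block sizes [1, 1].

Assembling the blocks gives the Jordan form J above.

J = [[3, 1, 0, 0, 0, 0], [0, 3, 0, 0, 0, 0], [0, 0, 3, 0, 0, 0], [0, 0, 0, 3, 0, 0], [0, 0, 0, 0, 6, 0], [0, 0, 0, 0, 0, 6]]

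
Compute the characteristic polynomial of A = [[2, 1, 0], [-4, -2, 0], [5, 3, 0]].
xI - A = [[x - 2, -1, 0], [4, x + 2, 0], [-5, -3, x]].

Expanding det(xI - A) along the first row:
det(xI - A) = + (x - 2)·det([[x + 2, 0], [-3, x]]) - (-1)·det([[4, 0], [-5, x]]) + (0)·det([[4, x + 2], [-5, -3]]).

Evaluating gives χ_A(x) = x^3.

χ_A(x) = x^3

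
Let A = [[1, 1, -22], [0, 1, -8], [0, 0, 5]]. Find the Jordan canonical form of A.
The characteristic polynomial is det(xI - A) = (x - 5)(x - 1)^2, so the eigenvalues are 1 (algebraic multiplicity 2), 5 (algebraic multiplicity 1).

For λ = 1: rank(A - I) = 2, rank((A - I)^2) = 1. The eigenspace has dimension 3 - 2 = 1, so there is 1 Jordan block; the rank sequence gives block sizes [2].

For λ = 5: algebraic multiplicity 1 gives one 1×1 block.

Assembling the blocks gives the Jordan form J above.

J = [[1, 1, 0], [0, 1, 0], [0, 0, 5]]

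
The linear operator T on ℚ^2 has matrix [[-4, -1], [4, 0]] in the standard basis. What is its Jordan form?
J = [[-2, 1], [0, -2]]

The characteristic polynomial is det(xI - A) = (x + 2)^2, so the eigenvalues are -2 (algebraic multiplicity 2).

For λ = -2: rank(A + 2I) = 1, rank((A + 2I)^2) = 0. The eigenspace has dimension 2 - 1 = 1, so there is 1 Jordan block; the rank sequence gives block sizes [2].

Assembling the blocks gives the Jordan form J above.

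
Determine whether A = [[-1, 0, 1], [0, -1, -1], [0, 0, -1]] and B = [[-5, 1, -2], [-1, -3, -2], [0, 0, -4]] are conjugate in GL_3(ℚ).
trace(A) = -3 but trace(B) = -12. The trace is a similarity invariant, so A and B are not similar.

No.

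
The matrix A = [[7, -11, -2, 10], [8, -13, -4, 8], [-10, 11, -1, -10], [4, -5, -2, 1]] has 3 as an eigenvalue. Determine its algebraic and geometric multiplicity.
The characteristic polynomial is (x - 3)(x + 3)^3, so the factor x - 3 appears with exponent 1: the algebraic multiplicity is 1.

rank(A - 3I) = 3, so the eigenspace has dimension 4 - 3 = 1: the geometric multiplicity is 1.

algebraic multiplicity 1, geometric multiplicity 1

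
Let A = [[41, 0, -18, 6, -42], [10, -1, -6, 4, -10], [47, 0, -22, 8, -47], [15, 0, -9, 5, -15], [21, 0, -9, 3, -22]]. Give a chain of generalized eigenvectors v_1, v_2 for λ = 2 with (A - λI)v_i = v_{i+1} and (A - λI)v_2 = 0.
We seek v_1 ∈ ker((A - 2I)^2) \ ker(A - 2I), then set v_{i+1} = (A - 2I) v_i.

One such chain is v_1 = [[-2, 0, -2, 0, -1]]^T, v_2 = [[0, 2, 1, 3, 0]]^T. Check: (A - 2I) v_2 = [[0, 0, 0, 0, 0]]^T = 0.

v_1 = [[-2, 0, -2, 0, -1]]^T, v_2 = [[0, 2, 1, 3, 0]]^T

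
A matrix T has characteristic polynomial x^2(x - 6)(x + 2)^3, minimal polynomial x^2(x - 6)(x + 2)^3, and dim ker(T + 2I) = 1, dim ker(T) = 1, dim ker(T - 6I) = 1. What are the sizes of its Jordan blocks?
Jordan blocks: (-2, 3), (0, 2), (6, 1)

λ = -2: algebraic multiplicity 3 (exponent in χ_T), largest block size 3 (exponent in m_T), 1 block (geometric multiplicity). This forces block sizes [3].
λ = 0: algebraic multiplicity 2 (exponent in χ_T), largest block size 2 (exponent in m_T), 1 block (geometric multiplicity). This forces block sizes [2].
λ = 6: algebraic multiplicity 1 (exponent in χ_T), largest block size 1 (exponent in m_T), 1 block (geometric multiplicity). This forces block sizes [1].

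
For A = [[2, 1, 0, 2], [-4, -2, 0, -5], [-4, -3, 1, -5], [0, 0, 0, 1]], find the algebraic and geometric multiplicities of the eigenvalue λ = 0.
algebraic multiplicity 2, geometric multiplicity 1

The characteristic polynomial is x^2(x - 1)^2, so the factor x appears with exponent 2: the algebraic multiplicity is 2.

rank(A) = 3, so the eigenspace has dimension 4 - 3 = 1: the geometric multiplicity is 1.

Since 1 < 2, A is not diagonalizable.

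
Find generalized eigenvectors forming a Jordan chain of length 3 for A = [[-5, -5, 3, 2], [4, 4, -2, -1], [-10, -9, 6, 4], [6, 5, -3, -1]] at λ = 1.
v_1 = [[1, -4, -4, -1]]^T, v_2 = [[0, 1, 2, 0]]^T, v_3 = [[1, -1, 1, -1]]^T

We seek v_1 ∈ ker((A - I)^3) \ ker((A - I)^2), then set v_{i+1} = (A - I) v_i.

One such chain is v_1 = [[1, -4, -4, -1]]^T, v_2 = [[0, 1, 2, 0]]^T, v_3 = [[1, -1, 1, -1]]^T. Check: (A - I) v_3 = [[0, 0, 0, 0]]^T = 0.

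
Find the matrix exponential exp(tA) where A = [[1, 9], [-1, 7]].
e^{tA} = [[(1 - 3*t)*e^{4*t}, 9*t*e^{4*t}], [-t*e^{4*t}, (3*t + 1)*e^{4*t}]]

A has Jordan form J = [[4, 1], [0, 4]] with A = PJP^{-1}, so e^{tA} = P e^{tJ} P^{-1}.

For a Jordan block J_k(λ), e^{tJ_k(λ)} = e^{λt} · (I + tN + t^2 N^2/2! + ... + t^{k-1} N^{k-1}/(k-1)!) where N is the nilpotent superdiagonal part.

Assembling the blocks and conjugating back gives the entries of e^{tA} as shown above.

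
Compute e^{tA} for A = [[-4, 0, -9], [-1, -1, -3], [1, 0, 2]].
e^{tA} = [[(1 - 3*t)*e^{-t}, 0, -9*t*e^{-t}], [-t*e^{-t}, e^{-t}, -3*t*e^{-t}], [t*e^{-t}, 0, (3*t + 1)*e^{-t}]]

A has Jordan form J = [[-1, 1, 0], [0, -1, 0], [0, 0, -1]] with A = PJP^{-1}, so e^{tA} = P e^{tJ} P^{-1}.

For a Jordan block J_k(λ), e^{tJ_k(λ)} = e^{λt} · (I + tN + t^2 N^2/2! + ... + t^{k-1} N^{k-1}/(k-1)!) where N is the nilpotent superdiagonal part.

Assembling the blocks and conjugating back gives the entries of e^{tA} as shown above.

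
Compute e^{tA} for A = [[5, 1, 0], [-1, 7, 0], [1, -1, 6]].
A has Jordan form J = [[6, 1, 0], [0, 6, 0], [0, 0, 6]] with A = PJP^{-1}, so e^{tA} = P e^{tJ} P^{-1}.

For a Jordan block J_k(λ), e^{tJ_k(λ)} = e^{λt} · (I + tN + t^2 N^2/2! + ... + t^{k-1} N^{k-1}/(k-1)!) where N is the nilpotent superdiagonal part.

Assembling the blocks and conjugating back gives the entries of e^{tA} as shown above.

e^{tA} = [[(1 - t)*e^{6*t}, t*e^{6*t}, 0], [-t*e^{6*t}, (t + 1)*e^{6*t}, 0], [t*e^{6*t}, -t*e^{6*t}, e^{6*t}]]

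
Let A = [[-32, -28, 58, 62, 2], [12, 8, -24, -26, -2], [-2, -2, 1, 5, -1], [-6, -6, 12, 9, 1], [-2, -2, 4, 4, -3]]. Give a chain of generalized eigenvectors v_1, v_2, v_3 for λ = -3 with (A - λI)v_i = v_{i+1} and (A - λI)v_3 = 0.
We seek v_1 ∈ ker((A + 3I)^3) \ ker((A + 3I)^2), then set v_{i+1} = (A + 3I) v_i.

One such chain is v_1 = [[4, -2, 0, 1, 1]]^T, v_2 = [[4, -2, 0, 1, 0]]^T, v_3 = [[2, 0, 1, 0, 0]]^T. Check: (A + 3I) v_3 = [[0, 0, 0, 0, 0]]^T = 0.

v_1 = [[4, -2, 0, 1, 1]]^T, v_2 = [[4, -2, 0, 1, 0]]^T, v_3 = [[2, 0, 1, 0, 0]]^T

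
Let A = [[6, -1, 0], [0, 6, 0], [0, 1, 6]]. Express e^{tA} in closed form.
e^{tA} = [[e^{6*t}, -t*e^{6*t}, 0], [0, e^{6*t}, 0], [0, t*e^{6*t}, e^{6*t}]]

A has Jordan form J = [[6, 1, 0], [0, 6, 0], [0, 0, 6]] with A = PJP^{-1}, so e^{tA} = P e^{tJ} P^{-1}.

For a Jordan block J_k(λ), e^{tJ_k(λ)} = e^{λt} · (I + tN + t^2 N^2/2! + ... + t^{k-1} N^{k-1}/(k-1)!) where N is the nilpotent superdiagonal part.

Assembling the blocks and conjugating back gives the entries of e^{tA} as shown above.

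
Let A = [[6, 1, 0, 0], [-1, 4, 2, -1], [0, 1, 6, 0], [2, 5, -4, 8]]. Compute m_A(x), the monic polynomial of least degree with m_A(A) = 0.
The characteristic polynomial factors as (x - 6)^4. The minimal polynomial is ∏(x - λ)^{k_λ} where k_λ is the size of the largest Jordan block at λ.

For λ = 6: rank(A - 6I) = 2, and the largest Jordan block has size 3 (the smallest k with rank((A - 6I)^k) = rank((A - 6I)^(k+1))).

So m_A(x) = (x - 6)^3.

m_A(x) = (x - 6)^3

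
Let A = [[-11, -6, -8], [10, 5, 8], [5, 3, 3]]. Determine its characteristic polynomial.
χ_A(x) = (x + 1)^3

xI - A = [[x + 11, 6, 8], [-10, x - 5, -8], [-5, -3, x - 3]].

Expanding det(xI - A) along the first row:
det(xI - A) = + (x + 11)·det([[x - 5, -8], [-3, x - 3]]) - (6)·det([[-10, -8], [-5, x - 3]]) + (8)·det([[-10, x - 5], [-5, -3]]).

Evaluating gives χ_A(x) = x^3 + 3x^2 + 3x + 1 = (x + 1)^3.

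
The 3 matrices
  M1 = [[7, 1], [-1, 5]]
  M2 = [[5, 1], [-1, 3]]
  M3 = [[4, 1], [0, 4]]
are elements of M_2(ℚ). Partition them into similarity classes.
Characteristic polynomials: χ_{M1} = (x - 6)^2, χ_{M2} = (x - 4)^2, χ_{M3} = (x - 4)^2.

{M1}: invariant factors (x - 6)^2.

{M2, M3}: invariant factors (x - 4)^2.

Matrices are similar if and only if their invariant-factor lists agree; the partition into similarity classes is {M1}, {M2, M3}.

2 classes: {M1}, {M2, M3}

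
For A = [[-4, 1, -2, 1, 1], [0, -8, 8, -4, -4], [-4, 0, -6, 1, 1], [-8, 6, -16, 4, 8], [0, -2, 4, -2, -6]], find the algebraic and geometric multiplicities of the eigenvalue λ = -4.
algebraic multiplicity 5, geometric multiplicity 3

The characteristic polynomial is (x + 4)^5, so the factor x + 4 appears with exponent 5: the algebraic multiplicity is 5.

rank(A + 4I) = 2, so the eigenspace has dimension 5 - 2 = 3: the geometric multiplicity is 3.

Since 3 < 5, A is not diagonalizable.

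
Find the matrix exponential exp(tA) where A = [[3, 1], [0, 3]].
A has Jordan form J = [[3, 1], [0, 3]] with A = PJP^{-1}, so e^{tA} = P e^{tJ} P^{-1}.

For a Jordan block J_k(λ), e^{tJ_k(λ)} = e^{λt} · (I + tN + t^2 N^2/2! + ... + t^{k-1} N^{k-1}/(k-1)!) where N is the nilpotent superdiagonal part.

Assembling the blocks and conjugating back gives the entries of e^{tA} as shown above.

e^{tA} = [[e^{3*t}, t*e^{3*t}], [0, e^{3*t}]]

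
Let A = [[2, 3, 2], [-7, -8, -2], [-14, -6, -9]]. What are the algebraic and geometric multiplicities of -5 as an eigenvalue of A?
The characteristic polynomial is (x + 5)^3, so the factor x + 5 appears with exponent 3: the algebraic multiplicity is 3.

rank(A + 5I) = 1, so the eigenspace has dimension 3 - 1 = 2: the geometric multiplicity is 2.

Since 2 < 3, A is not diagonalizable.

algebraic multiplicity 3, geometric multiplicity 2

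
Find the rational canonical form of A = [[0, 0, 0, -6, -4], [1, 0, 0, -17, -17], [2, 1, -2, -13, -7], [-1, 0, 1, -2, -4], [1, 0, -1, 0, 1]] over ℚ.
The invariant factors of A (the non-unit diagonal entries of the Smith normal form of xI - A over ℚ[x]) are (x + 1)(x + 2)(x^3 + 2x + 5), each dividing the next. The characteristic polynomial is their product, (x + 1)(x + 2)(x^3 + 2x + 5).

The rational canonical form is the block-diagonal matrix of companion matrices C(f_i):
R = [[0, 0, 0, 0, -10], [1, 0, 0, 0, -19], [0, 1, 0, 0, -11], [0, 0, 1, 0, -4], [0, 0, 0, 1, -3]].

Note the characteristic polynomial does not split into linear factors over ℚ, so A has no Jordan form over ℚ; the rational canonical form exists over any field.

R = [[0, 0, 0, 0, -10], [1, 0, 0, 0, -19], [0, 1, 0, 0, -11], [0, 0, 1, 0, -4], [0, 0, 0, 1, -3]]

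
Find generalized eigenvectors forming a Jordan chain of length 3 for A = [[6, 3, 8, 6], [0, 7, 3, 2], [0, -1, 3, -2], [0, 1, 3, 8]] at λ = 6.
We seek v_1 ∈ ker((A - 6I)^3) \ ker((A - 6I)^2), then set v_{i+1} = (A - 6I) v_i.

One such chain is v_1 = [[0, -6, 1, 2]]^T, v_2 = [[2, 1, -1, 1]]^T, v_3 = [[1, 0, 0, 0]]^T. Check: (A - 6I) v_3 = [[0, 0, 0, 0]]^T = 0.

v_1 = [[0, -6, 1, 2]]^T, v_2 = [[2, 1, -1, 1]]^T, v_3 = [[1, 0, 0, 0]]^T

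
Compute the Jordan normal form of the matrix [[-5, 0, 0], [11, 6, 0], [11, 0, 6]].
J = [[-5, 0, 0], [0, 6, 0], [0, 0, 6]]

The characteristic polynomial is det(xI - A) = (x - 6)^2(x + 5), so the eigenvalues are -5 (algebraic multiplicity 1), 6 (algebraic multiplicity 2).

For λ = -5: algebraic multiplicity 1 gives one 1×1 block.

For λ = 6: rank(A - 6I) = 1. The eigenspace has dimension 3 - 1 = 2, so there are 2 Jordan blocks; the rank sequence gives block sizes [1, 1].

Assembling the blocks gives the Jordan form J above.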